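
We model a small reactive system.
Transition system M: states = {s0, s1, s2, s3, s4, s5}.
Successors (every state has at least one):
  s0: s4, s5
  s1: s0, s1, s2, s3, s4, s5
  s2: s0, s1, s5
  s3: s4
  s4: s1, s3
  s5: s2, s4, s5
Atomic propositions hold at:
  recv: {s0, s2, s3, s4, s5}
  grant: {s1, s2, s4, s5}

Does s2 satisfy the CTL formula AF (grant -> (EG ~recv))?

Sat(~recv) = {s1}
EG ~recv: greatest fixpoint, start Z0 = {s1}, keep only states in Sat with some successor in Z. Already a fixed point.
Sat(EG ~recv) = {s1}
Sat(grant -> (EG ~recv)) = {s0, s1, s3}
AF (grant -> (EG ~recv)): least fixpoint, start Z0 = {s0, s1, s3}, add states with every successor in Z. Z1 = {s0, s1, s3, s4}; fixed.
Sat(AF (grant -> (EG ~recv))) = {s0, s1, s3, s4}
s2 ∉ Sat(AF (grant -> (EG ~recv))) = {s0, s1, s3, s4}, so the formula does not hold at s2.

No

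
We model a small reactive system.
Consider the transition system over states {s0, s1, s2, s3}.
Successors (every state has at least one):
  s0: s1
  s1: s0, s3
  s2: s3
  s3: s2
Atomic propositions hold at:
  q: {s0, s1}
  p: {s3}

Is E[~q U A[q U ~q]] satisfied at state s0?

Sat(~q) = {s2, s3}
A[q U ~q]: least fixpoint, start Z0 = Sat(~q) = {s2, s3}, add states in Sat(q) with every successor in Z. Already a fixed point.
Sat(A[q U ~q]) = {s2, s3}
E[~q U A[q U ~q]]: least fixpoint, start Z0 = Sat(A[q U ~q]) = {s2, s3}, add states in Sat(~q) with some successor in Z. Already a fixed point.
Sat(E[~q U A[q U ~q]]) = {s2, s3}
s0 ∉ Sat(E[~q U A[q U ~q]]) = {s2, s3}, so the formula does not hold at s0.

No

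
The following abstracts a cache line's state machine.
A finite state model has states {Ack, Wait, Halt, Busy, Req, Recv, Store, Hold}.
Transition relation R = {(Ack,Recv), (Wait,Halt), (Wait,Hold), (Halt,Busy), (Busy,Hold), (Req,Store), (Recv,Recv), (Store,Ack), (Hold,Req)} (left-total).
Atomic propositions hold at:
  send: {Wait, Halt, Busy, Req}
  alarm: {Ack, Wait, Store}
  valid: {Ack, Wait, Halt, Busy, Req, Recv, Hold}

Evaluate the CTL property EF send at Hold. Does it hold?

Yes

EF send: least fixpoint, start Z0 = {Wait, Halt, Busy, Req}, add states with some successor in Z. Z1 = {Wait, Halt, Busy, Req, Hold}; fixed.
Sat(EF send) = {Wait, Halt, Busy, Req, Hold}
Hold ∈ Sat(EF send) = {Wait, Halt, Busy, Req, Hold}, so the formula holds at Hold.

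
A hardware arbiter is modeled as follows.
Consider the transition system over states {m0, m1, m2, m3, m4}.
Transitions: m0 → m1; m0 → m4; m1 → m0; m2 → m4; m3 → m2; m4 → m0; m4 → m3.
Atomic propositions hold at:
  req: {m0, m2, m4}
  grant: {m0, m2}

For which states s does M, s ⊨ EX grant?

{m1, m3, m4}

Sat(EX grant) = {s : some successor in {m0, m2}} = {m1, m3, m4}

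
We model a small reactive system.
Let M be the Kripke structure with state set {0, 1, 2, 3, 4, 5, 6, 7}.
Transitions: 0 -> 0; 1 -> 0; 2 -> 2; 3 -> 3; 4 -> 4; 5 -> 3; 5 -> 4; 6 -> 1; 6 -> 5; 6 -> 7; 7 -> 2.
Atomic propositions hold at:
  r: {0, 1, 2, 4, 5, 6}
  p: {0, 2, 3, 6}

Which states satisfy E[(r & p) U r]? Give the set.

{0, 1, 2, 4, 5, 6}

Sat(r & p) = {0, 2, 6}
E[(r & p) U r]: least fixpoint, start Z0 = Sat(r) = {0, 1, 2, 4, 5, 6}, add states in Sat(r & p) with some successor in Z. Already a fixed point.
Sat(E[(r & p) U r]) = {0, 1, 2, 4, 5, 6}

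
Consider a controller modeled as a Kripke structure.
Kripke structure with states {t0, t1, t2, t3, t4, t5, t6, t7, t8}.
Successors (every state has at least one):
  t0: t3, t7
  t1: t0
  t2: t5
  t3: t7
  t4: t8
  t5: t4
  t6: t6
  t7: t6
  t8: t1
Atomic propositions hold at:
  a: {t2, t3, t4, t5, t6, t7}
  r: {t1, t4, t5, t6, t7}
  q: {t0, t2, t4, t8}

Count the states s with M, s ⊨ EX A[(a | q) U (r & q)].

Sat(a | q) = {t0, t2, t3, t4, t5, t6, t7, t8}
Sat(r & q) = {t4}
A[(a | q) U (r & q)]: least fixpoint, start Z0 = Sat((r & q)) = {t4}, add states in Sat(a | q) with every successor in Z. Z1 = {t4, t5}; Z2 = {t2, t4, t5}; fixed.
Sat(A[(a | q) U (r & q)]) = {t2, t4, t5}
Sat(EX A[(a | q) U (r & q)]) = {s : some successor in {t2, t4, t5}} = {t2, t5}
|Sat(EX A[(a | q) U (r & q)])| = |{t2, t5}| = 2.

2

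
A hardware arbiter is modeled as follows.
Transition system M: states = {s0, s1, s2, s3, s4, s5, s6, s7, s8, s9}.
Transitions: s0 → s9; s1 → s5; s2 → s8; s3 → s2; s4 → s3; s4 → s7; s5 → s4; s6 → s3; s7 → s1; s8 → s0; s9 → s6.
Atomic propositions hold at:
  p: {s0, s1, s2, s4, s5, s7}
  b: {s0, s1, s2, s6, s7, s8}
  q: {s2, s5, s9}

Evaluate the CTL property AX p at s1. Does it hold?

Yes

Sat(AX p) = {s : every successor in {s0, s1, s2, s4, s5, s7}} = {s1, s3, s5, s7, s8}
s1 ∈ Sat(AX p) = {s1, s3, s5, s7, s8}, so the formula holds at s1.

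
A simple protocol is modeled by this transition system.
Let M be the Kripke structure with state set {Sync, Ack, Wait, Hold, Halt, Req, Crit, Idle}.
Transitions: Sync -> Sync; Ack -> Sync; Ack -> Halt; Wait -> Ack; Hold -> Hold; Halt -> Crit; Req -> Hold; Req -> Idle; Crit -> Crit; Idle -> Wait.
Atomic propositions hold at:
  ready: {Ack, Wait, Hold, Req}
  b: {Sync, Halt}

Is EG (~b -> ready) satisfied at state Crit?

No

Sat(~b) = {Ack, Wait, Hold, Req, Crit, Idle}
Sat(~b -> ready) = {Sync, Ack, Wait, Hold, Halt, Req}
EG (~b -> ready): greatest fixpoint, start Z0 = {Sync, Ack, Wait, Hold, Halt, Req}, keep only states in Sat with some successor in Z. Z1 = {Sync, Ack, Wait, Hold, Req}; fixed.
Sat(EG (~b -> ready)) = {Sync, Ack, Wait, Hold, Req}
Crit ∉ Sat(EG (~b -> ready)) = {Sync, Ack, Wait, Hold, Req}, so the formula does not hold at Crit.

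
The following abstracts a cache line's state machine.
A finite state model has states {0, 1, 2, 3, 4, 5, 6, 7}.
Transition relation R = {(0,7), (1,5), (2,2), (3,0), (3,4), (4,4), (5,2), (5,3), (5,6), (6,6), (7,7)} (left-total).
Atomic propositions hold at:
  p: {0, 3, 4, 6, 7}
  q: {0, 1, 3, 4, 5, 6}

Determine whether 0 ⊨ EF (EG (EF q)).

No

EF q: least fixpoint, start Z0 = {0, 1, 3, 4, 5, 6}, add states with some successor in Z. Already a fixed point.
Sat(EF q) = {0, 1, 3, 4, 5, 6}
EG (EF q): greatest fixpoint, start Z0 = {0, 1, 3, 4, 5, 6}, keep only states in Sat with some successor in Z. Z1 = {1, 3, 4, 5, 6}; fixed.
Sat(EG (EF q)) = {1, 3, 4, 5, 6}
EF (EG (EF q)): least fixpoint, start Z0 = {1, 3, 4, 5, 6}, add states with some successor in Z. Already a fixed point.
Sat(EF (EG (EF q))) = {1, 3, 4, 5, 6}
0 ∉ Sat(EF (EG (EF q))) = {1, 3, 4, 5, 6}, so the formula does not hold at 0.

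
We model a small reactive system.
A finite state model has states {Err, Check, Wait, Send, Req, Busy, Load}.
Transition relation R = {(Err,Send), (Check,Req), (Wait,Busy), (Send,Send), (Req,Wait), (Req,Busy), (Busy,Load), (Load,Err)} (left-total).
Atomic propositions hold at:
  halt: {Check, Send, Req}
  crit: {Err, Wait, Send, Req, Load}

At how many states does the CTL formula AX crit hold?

5

Sat(AX crit) = {s : every successor in {Err, Wait, Send, Req, Load}} = {Err, Check, Send, Busy, Load}
|Sat(AX crit)| = |{Err, Check, Send, Busy, Load}| = 5.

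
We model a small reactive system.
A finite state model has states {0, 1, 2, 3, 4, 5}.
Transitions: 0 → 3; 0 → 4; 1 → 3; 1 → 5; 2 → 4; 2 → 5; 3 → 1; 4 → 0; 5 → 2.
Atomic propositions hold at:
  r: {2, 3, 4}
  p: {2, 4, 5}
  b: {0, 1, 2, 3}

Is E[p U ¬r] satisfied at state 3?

No

Sat(¬r) = {0, 1, 5}
E[p U ¬r]: least fixpoint, start Z0 = Sat(¬r) = {0, 1, 5}, add states in Sat(p) with some successor in Z. Z1 = {0, 1, 2, 4, 5}; fixed.
Sat(E[p U ¬r]) = {0, 1, 2, 4, 5}
3 ∉ Sat(E[p U ¬r]) = {0, 1, 2, 4, 5}, so the formula does not hold at 3.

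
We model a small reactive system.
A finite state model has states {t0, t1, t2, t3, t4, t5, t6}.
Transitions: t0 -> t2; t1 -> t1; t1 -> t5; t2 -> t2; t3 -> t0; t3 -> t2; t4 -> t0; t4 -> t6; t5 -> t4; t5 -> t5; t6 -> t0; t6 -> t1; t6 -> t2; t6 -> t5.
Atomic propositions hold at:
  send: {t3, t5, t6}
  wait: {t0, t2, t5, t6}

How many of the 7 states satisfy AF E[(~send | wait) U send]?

5

Sat(~send) = {t0, t1, t2, t4}
Sat(~send | wait) = {t0, t1, t2, t4, t5, t6}
E[(~send | wait) U send]: least fixpoint, start Z0 = Sat(send) = {t3, t5, t6}, add states in Sat(~send | wait) with some successor in Z. Z1 = {t1, t3, t4, t5, t6}; fixed.
Sat(E[(~send | wait) U send]) = {t1, t3, t4, t5, t6}
AF E[(~send | wait) U send]: least fixpoint, start Z0 = {t1, t3, t4, t5, t6}, add states with every successor in Z. Already a fixed point.
Sat(AF E[(~send | wait) U send]) = {t1, t3, t4, t5, t6}
|Sat(AF E[(~send | wait) U send])| = |{t1, t3, t4, t5, t6}| = 5.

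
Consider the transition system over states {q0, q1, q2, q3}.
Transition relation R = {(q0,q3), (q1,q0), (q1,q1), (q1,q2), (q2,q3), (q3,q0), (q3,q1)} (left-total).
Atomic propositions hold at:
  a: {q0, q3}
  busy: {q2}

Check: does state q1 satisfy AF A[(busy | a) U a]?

Sat(busy | a) = {q0, q2, q3}
A[(busy | a) U a]: least fixpoint, start Z0 = Sat(a) = {q0, q3}, add states in Sat(busy | a) with every successor in Z. Z1 = {q0, q2, q3}; fixed.
Sat(A[(busy | a) U a]) = {q0, q2, q3}
AF A[(busy | a) U a]: least fixpoint, start Z0 = {q0, q2, q3}, add states with every successor in Z. Already a fixed point.
Sat(AF A[(busy | a) U a]) = {q0, q2, q3}
q1 ∉ Sat(AF A[(busy | a) U a]) = {q0, q2, q3}, so the formula does not hold at q1.

No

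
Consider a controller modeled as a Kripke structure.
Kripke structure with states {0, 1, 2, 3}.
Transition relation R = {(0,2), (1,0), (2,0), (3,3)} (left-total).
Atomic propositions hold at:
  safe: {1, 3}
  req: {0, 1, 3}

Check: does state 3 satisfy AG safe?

AG safe: greatest fixpoint, start Z0 = {1, 3}, keep only states in Sat with every successor in Z. Z1 = {3}; fixed.
Sat(AG safe) = {3}
3 ∈ Sat(AG safe) = {3}, so the formula holds at 3.

Yes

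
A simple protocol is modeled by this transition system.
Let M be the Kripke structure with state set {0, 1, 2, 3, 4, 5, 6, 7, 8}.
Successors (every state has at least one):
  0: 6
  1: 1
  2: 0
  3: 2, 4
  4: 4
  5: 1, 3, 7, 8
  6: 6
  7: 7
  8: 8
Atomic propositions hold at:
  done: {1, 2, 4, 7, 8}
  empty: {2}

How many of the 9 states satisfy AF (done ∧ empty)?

Sat(done ∧ empty) = {2}
AF (done ∧ empty): least fixpoint, start Z0 = {2}, add states with every successor in Z. Already a fixed point.
Sat(AF (done ∧ empty)) = {2}
|Sat(AF (done ∧ empty))| = |{2}| = 1.

1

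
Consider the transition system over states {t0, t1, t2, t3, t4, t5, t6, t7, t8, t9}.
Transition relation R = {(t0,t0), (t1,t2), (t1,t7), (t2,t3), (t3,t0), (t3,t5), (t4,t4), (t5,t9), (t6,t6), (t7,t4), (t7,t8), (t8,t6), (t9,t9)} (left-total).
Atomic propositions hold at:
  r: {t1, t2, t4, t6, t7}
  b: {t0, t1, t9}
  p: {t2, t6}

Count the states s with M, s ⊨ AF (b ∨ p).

8

Sat(b ∨ p) = {t0, t1, t2, t6, t9}
AF (b ∨ p): least fixpoint, start Z0 = {t0, t1, t2, t6, t9}, add states with every successor in Z. Z1 = {t0, t1, t2, t5, t6, t8, t9}; Z2 = {t0, t1, t2, t3, t5, t6, t8, t9}; fixed.
Sat(AF (b ∨ p)) = {t0, t1, t2, t3, t5, t6, t8, t9}
|Sat(AF (b ∨ p))| = |{t0, t1, t2, t3, t5, t6, t8, t9}| = 8.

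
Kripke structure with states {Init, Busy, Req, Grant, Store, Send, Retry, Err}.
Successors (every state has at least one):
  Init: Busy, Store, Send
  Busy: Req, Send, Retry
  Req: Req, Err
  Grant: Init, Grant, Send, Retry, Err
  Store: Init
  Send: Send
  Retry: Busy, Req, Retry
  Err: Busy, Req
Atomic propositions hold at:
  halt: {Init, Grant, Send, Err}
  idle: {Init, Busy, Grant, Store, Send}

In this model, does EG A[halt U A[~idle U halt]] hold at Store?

No

Sat(~idle) = {Req, Retry, Err}
A[~idle U halt]: least fixpoint, start Z0 = Sat(halt) = {Init, Grant, Send, Err}, add states in Sat(~idle) with every successor in Z. Already a fixed point.
Sat(A[~idle U halt]) = {Init, Grant, Send, Err}
A[halt U A[~idle U halt]]: least fixpoint, start Z0 = Sat(A[~idle U halt]) = {Init, Grant, Send, Err}, add states in Sat(halt) with every successor in Z. Already a fixed point.
Sat(A[halt U A[~idle U halt]]) = {Init, Grant, Send, Err}
EG A[halt U A[~idle U halt]]: greatest fixpoint, start Z0 = {Init, Grant, Send, Err}, keep only states in Sat with some successor in Z. Z1 = {Init, Grant, Send}; fixed.
Sat(EG A[halt U A[~idle U halt]]) = {Init, Grant, Send}
Store ∉ Sat(EG A[halt U A[~idle U halt]]) = {Init, Grant, Send}, so the formula does not hold at Store.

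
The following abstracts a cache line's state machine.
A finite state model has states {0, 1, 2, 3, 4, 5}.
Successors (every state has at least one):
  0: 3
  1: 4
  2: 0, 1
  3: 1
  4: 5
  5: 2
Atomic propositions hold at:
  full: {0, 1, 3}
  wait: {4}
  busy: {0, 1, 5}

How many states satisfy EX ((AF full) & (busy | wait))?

4

AF full: least fixpoint, start Z0 = {0, 1, 3}, add states with every successor in Z. Z1 = {0, 1, 2, 3}; Z2 = {0, 1, 2, 3, 5}; Z3 = {0, 1, 2, 3, 4, 5}; fixed.
Sat(AF full) = {0, 1, 2, 3, 4, 5}
Sat(busy | wait) = {0, 1, 4, 5}
Sat((AF full) & (busy | wait)) = {0, 1, 4, 5}
Sat(EX ((AF full) & (busy | wait))) = {s : some successor in {0, 1, 4, 5}} = {1, 2, 3, 4}
|Sat(EX ((AF full) & (busy | wait)))| = |{1, 2, 3, 4}| = 4.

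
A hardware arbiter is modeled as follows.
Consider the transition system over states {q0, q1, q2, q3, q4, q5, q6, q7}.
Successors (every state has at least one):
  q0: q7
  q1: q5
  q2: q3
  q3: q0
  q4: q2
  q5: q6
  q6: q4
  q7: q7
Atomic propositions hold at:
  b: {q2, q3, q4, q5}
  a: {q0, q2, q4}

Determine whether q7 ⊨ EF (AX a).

No

Sat(AX a) = {s : every successor in {q0, q2, q4}} = {q3, q4, q6}
EF (AX a): least fixpoint, start Z0 = {q3, q4, q6}, add states with some successor in Z. Z1 = {q2, q3, q4, q5, q6}; Z2 = {q1, q2, q3, q4, q5, q6}; fixed.
Sat(EF (AX a)) = {q1, q2, q3, q4, q5, q6}
q7 ∉ Sat(EF (AX a)) = {q1, q2, q3, q4, q5, q6}, so the formula does not hold at q7.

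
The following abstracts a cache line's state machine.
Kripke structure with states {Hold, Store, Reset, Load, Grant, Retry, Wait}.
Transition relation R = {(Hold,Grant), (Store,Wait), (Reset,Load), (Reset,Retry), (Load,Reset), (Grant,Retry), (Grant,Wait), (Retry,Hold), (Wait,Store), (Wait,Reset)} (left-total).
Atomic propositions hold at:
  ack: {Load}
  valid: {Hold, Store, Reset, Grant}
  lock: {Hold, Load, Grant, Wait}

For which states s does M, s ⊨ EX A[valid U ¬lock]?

{Reset, Load, Grant, Wait}

Sat(¬lock) = {Store, Reset, Retry}
A[valid U ¬lock]: least fixpoint, start Z0 = Sat(¬lock) = {Store, Reset, Retry}, add states in Sat(valid) with every successor in Z. Already a fixed point.
Sat(A[valid U ¬lock]) = {Store, Reset, Retry}
Sat(EX A[valid U ¬lock]) = {s : some successor in {Store, Reset, Retry}} = {Reset, Load, Grant, Wait}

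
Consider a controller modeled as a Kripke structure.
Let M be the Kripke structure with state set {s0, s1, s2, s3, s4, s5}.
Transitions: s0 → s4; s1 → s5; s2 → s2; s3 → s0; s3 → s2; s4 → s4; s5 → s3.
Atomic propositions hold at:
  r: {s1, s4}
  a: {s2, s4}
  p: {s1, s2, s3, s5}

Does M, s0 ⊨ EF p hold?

EF p: least fixpoint, start Z0 = {s1, s2, s3, s5}, add states with some successor in Z. Already a fixed point.
Sat(EF p) = {s1, s2, s3, s5}
s0 ∉ Sat(EF p) = {s1, s2, s3, s5}, so the formula does not hold at s0.

No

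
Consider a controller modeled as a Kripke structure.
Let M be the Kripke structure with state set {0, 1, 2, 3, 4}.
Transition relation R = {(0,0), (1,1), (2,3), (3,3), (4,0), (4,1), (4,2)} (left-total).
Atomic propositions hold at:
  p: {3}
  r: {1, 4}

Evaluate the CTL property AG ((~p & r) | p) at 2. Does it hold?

No

Sat(~p) = {0, 1, 2, 4}
Sat(~p & r) = {1, 4}
Sat((~p & r) | p) = {1, 3, 4}
AG ((~p & r) | p): greatest fixpoint, start Z0 = {1, 3, 4}, keep only states in Sat with every successor in Z. Z1 = {1, 3}; fixed.
Sat(AG ((~p & r) | p)) = {1, 3}
2 ∉ Sat(AG ((~p & r) | p)) = {1, 3}, so the formula does not hold at 2.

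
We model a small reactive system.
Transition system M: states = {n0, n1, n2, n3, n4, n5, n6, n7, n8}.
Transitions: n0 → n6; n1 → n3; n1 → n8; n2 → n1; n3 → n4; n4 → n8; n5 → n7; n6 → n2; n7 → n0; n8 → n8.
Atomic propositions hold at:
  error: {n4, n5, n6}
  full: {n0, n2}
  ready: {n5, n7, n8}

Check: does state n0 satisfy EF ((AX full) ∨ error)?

Yes

Sat(AX full) = {s : every successor in {n0, n2}} = {n6, n7}
Sat((AX full) ∨ error) = {n4, n5, n6, n7}
EF ((AX full) ∨ error): least fixpoint, start Z0 = {n4, n5, n6, n7}, add states with some successor in Z. Z1 = {n0, n3, n4, n5, n6, n7}; Z2 = {n0, n1, n3, n4, n5, n6, n7}; Z3 = {n0, n1, n2, n3, n4, n5, n6, n7}; fixed.
Sat(EF ((AX full) ∨ error)) = {n0, n1, n2, n3, n4, n5, n6, n7}
n0 ∈ Sat(EF ((AX full) ∨ error)) = {n0, n1, n2, n3, n4, n5, n6, n7}, so the formula holds at n0.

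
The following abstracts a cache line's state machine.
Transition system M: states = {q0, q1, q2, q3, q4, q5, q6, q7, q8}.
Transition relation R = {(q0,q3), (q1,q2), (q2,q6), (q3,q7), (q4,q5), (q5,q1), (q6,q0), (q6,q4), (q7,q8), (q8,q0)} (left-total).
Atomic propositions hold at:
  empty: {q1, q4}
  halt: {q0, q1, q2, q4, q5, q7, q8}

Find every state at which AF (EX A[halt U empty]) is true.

A[halt U empty]: least fixpoint, start Z0 = Sat(empty) = {q1, q4}, add states in Sat(halt) with every successor in Z. Z1 = {q1, q4, q5}; fixed.
Sat(A[halt U empty]) = {q1, q4, q5}
Sat(EX A[halt U empty]) = {s : some successor in {q1, q4, q5}} = {q4, q5, q6}
AF (EX A[halt U empty]): least fixpoint, start Z0 = {q4, q5, q6}, add states with every successor in Z. Z1 = {q2, q4, q5, q6}; Z2 = {q1, q2, q4, q5, q6}; fixed.
Sat(AF (EX A[halt U empty])) = {q1, q2, q4, q5, q6}

{q1, q2, q4, q5, q6}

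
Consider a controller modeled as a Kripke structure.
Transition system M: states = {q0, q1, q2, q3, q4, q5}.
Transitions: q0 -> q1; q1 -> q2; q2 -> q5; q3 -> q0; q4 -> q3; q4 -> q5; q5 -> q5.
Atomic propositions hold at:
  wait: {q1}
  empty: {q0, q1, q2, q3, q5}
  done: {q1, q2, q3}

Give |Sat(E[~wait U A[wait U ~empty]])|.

Sat(~wait) = {q0, q2, q3, q4, q5}
Sat(~empty) = {q4}
A[wait U ~empty]: least fixpoint, start Z0 = Sat(~empty) = {q4}, add states in Sat(wait) with every successor in Z. Already a fixed point.
Sat(A[wait U ~empty]) = {q4}
E[~wait U A[wait U ~empty]]: least fixpoint, start Z0 = Sat(A[wait U ~empty]) = {q4}, add states in Sat(~wait) with some successor in Z. Already a fixed point.
Sat(E[~wait U A[wait U ~empty]]) = {q4}
|Sat(E[~wait U A[wait U ~empty]])| = |{q4}| = 1.

1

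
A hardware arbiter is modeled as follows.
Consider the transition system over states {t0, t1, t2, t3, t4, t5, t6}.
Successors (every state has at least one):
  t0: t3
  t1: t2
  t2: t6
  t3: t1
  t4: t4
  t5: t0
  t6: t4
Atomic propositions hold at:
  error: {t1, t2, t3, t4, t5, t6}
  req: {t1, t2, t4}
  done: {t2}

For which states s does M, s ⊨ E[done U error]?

E[done U error]: least fixpoint, start Z0 = Sat(error) = {t1, t2, t3, t4, t5, t6}, add states in Sat(done) with some successor in Z. Already a fixed point.
Sat(E[done U error]) = {t1, t2, t3, t4, t5, t6}

{t1, t2, t3, t4, t5, t6}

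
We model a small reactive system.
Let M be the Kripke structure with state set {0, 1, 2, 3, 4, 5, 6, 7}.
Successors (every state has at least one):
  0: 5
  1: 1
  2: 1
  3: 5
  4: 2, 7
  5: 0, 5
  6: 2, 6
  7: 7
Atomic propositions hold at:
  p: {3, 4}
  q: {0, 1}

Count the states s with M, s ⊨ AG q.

1

AG q: greatest fixpoint, start Z0 = {0, 1}, keep only states in Sat with every successor in Z. Z1 = {1}; fixed.
Sat(AG q) = {1}
|Sat(AG q)| = |{1}| = 1.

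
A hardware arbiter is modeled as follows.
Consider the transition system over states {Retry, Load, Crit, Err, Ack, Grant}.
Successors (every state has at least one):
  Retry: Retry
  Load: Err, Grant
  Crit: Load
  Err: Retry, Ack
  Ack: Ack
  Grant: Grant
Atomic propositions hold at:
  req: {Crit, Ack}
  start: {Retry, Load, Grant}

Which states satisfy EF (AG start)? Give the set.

AG start: greatest fixpoint, start Z0 = {Retry, Load, Grant}, keep only states in Sat with every successor in Z. Z1 = {Retry, Grant}; fixed.
Sat(AG start) = {Retry, Grant}
EF (AG start): least fixpoint, start Z0 = {Retry, Grant}, add states with some successor in Z. Z1 = {Retry, Load, Err, Grant}; Z2 = {Retry, Load, Crit, Err, Grant}; fixed.
Sat(EF (AG start)) = {Retry, Load, Crit, Err, Grant}

{Retry, Load, Crit, Err, Grant}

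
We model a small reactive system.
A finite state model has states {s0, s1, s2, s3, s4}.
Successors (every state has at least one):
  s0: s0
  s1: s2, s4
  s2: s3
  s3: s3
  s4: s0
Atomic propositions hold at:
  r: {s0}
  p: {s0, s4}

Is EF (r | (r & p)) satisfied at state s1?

Sat(r & p) = {s0}
Sat(r | (r & p)) = {s0}
EF (r | (r & p)): least fixpoint, start Z0 = {s0}, add states with some successor in Z. Z1 = {s0, s4}; Z2 = {s0, s1, s4}; fixed.
Sat(EF (r | (r & p))) = {s0, s1, s4}
s1 ∈ Sat(EF (r | (r & p))) = {s0, s1, s4}, so the formula holds at s1.

Yes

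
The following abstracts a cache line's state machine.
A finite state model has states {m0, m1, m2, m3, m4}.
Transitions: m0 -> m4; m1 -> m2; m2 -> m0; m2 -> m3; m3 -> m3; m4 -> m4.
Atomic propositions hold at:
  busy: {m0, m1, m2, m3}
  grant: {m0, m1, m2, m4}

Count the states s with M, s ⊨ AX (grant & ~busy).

Sat(~busy) = {m4}
Sat(grant & ~busy) = {m4}
Sat(AX (grant & ~busy)) = {s : every successor in {m4}} = {m0, m4}
|Sat(AX (grant & ~busy))| = |{m0, m4}| = 2.

2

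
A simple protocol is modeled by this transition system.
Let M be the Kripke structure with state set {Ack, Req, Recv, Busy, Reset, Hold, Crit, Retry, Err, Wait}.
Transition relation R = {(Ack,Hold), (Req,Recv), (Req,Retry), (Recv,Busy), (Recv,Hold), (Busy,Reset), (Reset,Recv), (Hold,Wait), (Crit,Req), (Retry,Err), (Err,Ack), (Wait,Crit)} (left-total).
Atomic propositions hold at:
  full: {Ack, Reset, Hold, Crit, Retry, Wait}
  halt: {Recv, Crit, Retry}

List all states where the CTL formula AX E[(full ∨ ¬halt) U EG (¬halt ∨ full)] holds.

{Ack, Hold, Crit, Retry, Err, Wait}

Sat(¬halt) = {Ack, Req, Busy, Reset, Hold, Err, Wait}
Sat(full ∨ ¬halt) = {Ack, Req, Busy, Reset, Hold, Crit, Retry, Err, Wait}
Sat(¬halt ∨ full) = {Ack, Req, Busy, Reset, Hold, Crit, Retry, Err, Wait}
EG (¬halt ∨ full): greatest fixpoint, start Z0 = {Ack, Req, Busy, Reset, Hold, Crit, Retry, Err, Wait}, keep only states in Sat with some successor in Z. Z1 = {Ack, Req, Busy, Hold, Crit, Retry, Err, Wait}; Z2 = {Ack, Req, Hold, Crit, Retry, Err, Wait}; fixed.
Sat(EG (¬halt ∨ full)) = {Ack, Req, Hold, Crit, Retry, Err, Wait}
E[(full ∨ ¬halt) U EG (¬halt ∨ full)]: least fixpoint, start Z0 = Sat(EG (¬halt ∨ full)) = {Ack, Req, Hold, Crit, Retry, Err, Wait}, add states in Sat(full ∨ ¬halt) with some successor in Z. Already a fixed point.
Sat(E[(full ∨ ¬halt) U EG (¬halt ∨ full)]) = {Ack, Req, Hold, Crit, Retry, Err, Wait}
Sat(AX E[(full ∨ ¬halt) U EG (¬halt ∨ full)]) = {s : every successor in {Ack, Req, Hold, Crit, Retry, Err, Wait}} = {Ack, Hold, Crit, Retry, Err, Wait}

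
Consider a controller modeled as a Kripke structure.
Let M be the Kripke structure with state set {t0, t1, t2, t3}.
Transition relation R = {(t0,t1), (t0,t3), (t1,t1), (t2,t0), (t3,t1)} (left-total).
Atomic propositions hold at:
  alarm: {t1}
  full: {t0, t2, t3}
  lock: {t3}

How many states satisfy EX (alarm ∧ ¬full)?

Sat(¬full) = {t1}
Sat(alarm ∧ ¬full) = {t1}
Sat(EX (alarm ∧ ¬full)) = {s : some successor in {t1}} = {t0, t1, t3}
|Sat(EX (alarm ∧ ¬full))| = |{t0, t1, t3}| = 3.

3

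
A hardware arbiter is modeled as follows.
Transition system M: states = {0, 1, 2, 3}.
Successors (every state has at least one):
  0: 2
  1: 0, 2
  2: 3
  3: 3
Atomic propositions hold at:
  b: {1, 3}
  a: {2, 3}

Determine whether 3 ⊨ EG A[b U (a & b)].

Yes

Sat(a & b) = {3}
A[b U (a & b)]: least fixpoint, start Z0 = Sat((a & b)) = {3}, add states in Sat(b) with every successor in Z. Already a fixed point.
Sat(A[b U (a & b)]) = {3}
EG A[b U (a & b)]: greatest fixpoint, start Z0 = {3}, keep only states in Sat with some successor in Z. Already a fixed point.
Sat(EG A[b U (a & b)]) = {3}
3 ∈ Sat(EG A[b U (a & b)]) = {3}, so the formula holds at 3.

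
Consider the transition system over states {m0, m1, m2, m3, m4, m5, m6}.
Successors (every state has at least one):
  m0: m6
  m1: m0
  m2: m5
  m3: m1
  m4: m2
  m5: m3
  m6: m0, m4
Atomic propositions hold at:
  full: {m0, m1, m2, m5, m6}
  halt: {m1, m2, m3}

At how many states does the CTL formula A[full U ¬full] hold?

4

Sat(¬full) = {m3, m4}
A[full U ¬full]: least fixpoint, start Z0 = Sat(¬full) = {m3, m4}, add states in Sat(full) with every successor in Z. Z1 = {m3, m4, m5}; Z2 = {m2, m3, m4, m5}; fixed.
Sat(A[full U ¬full]) = {m2, m3, m4, m5}
|Sat(A[full U ¬full])| = |{m2, m3, m4, m5}| = 4.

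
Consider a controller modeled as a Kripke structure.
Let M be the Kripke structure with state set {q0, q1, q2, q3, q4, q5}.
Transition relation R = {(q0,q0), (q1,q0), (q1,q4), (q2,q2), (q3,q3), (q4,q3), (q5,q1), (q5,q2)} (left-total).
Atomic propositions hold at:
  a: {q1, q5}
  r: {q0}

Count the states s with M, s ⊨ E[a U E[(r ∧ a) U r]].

Sat(r ∧ a) = ∅
E[(r ∧ a) U r]: least fixpoint, start Z0 = Sat(r) = {q0}, add states in Sat(r ∧ a) with some successor in Z. Already a fixed point.
Sat(E[(r ∧ a) U r]) = {q0}
E[a U E[(r ∧ a) U r]]: least fixpoint, start Z0 = Sat(E[(r ∧ a) U r]) = {q0}, add states in Sat(a) with some successor in Z. Z1 = {q0, q1}; Z2 = {q0, q1, q5}; fixed.
Sat(E[a U E[(r ∧ a) U r]]) = {q0, q1, q5}
|Sat(E[a U E[(r ∧ a) U r]])| = |{q0, q1, q5}| = 3.

3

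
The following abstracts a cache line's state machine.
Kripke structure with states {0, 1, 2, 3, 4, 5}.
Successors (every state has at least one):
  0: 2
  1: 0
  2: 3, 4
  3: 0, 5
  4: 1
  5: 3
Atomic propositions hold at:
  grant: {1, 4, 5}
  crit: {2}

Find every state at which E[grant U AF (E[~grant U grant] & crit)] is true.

{0, 1, 2, 4}

Sat(~grant) = {0, 2, 3}
E[~grant U grant]: least fixpoint, start Z0 = Sat(grant) = {1, 4, 5}, add states in Sat(~grant) with some successor in Z. Z1 = {1, 2, 3, 4, 5}; Z2 = {0, 1, 2, 3, 4, 5}; fixed.
Sat(E[~grant U grant]) = {0, 1, 2, 3, 4, 5}
Sat(E[~grant U grant] & crit) = {2}
AF (E[~grant U grant] & crit): least fixpoint, start Z0 = {2}, add states with every successor in Z. Z1 = {0, 2}; Z2 = {0, 1, 2}; Z3 = {0, 1, 2, 4}; fixed.
Sat(AF (E[~grant U grant] & crit)) = {0, 1, 2, 4}
E[grant U AF (E[~grant U grant] & crit)]: least fixpoint, start Z0 = Sat(AF (E[~grant U grant] & crit)) = {0, 1, 2, 4}, add states in Sat(grant) with some successor in Z. Already a fixed point.
Sat(E[grant U AF (E[~grant U grant] & crit)]) = {0, 1, 2, 4}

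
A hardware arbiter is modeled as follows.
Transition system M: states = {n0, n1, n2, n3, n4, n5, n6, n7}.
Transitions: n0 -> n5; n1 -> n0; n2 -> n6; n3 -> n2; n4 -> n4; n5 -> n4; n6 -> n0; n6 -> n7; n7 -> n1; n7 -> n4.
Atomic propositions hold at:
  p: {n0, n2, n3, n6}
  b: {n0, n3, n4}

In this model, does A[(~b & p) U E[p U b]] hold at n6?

Yes

Sat(~b) = {n1, n2, n5, n6, n7}
Sat(~b & p) = {n2, n6}
E[p U b]: least fixpoint, start Z0 = Sat(b) = {n0, n3, n4}, add states in Sat(p) with some successor in Z. Z1 = {n0, n3, n4, n6}; Z2 = {n0, n2, n3, n4, n6}; fixed.
Sat(E[p U b]) = {n0, n2, n3, n4, n6}
A[(~b & p) U E[p U b]]: least fixpoint, start Z0 = Sat(E[p U b]) = {n0, n2, n3, n4, n6}, add states in Sat(~b & p) with every successor in Z. Already a fixed point.
Sat(A[(~b & p) U E[p U b]]) = {n0, n2, n3, n4, n6}
n6 ∈ Sat(A[(~b & p) U E[p U b]]) = {n0, n2, n3, n4, n6}, so the formula holds at n6.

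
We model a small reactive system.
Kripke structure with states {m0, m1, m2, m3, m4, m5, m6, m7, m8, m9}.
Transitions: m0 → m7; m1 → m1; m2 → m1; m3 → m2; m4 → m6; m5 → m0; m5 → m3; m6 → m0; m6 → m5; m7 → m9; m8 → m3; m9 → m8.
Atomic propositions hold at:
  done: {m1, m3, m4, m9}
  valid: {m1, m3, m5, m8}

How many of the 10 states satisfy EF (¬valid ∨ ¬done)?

Sat(¬valid) = {m0, m2, m4, m6, m7, m9}
Sat(¬done) = {m0, m2, m5, m6, m7, m8}
Sat(¬valid ∨ ¬done) = {m0, m2, m4, m5, m6, m7, m8, m9}
EF (¬valid ∨ ¬done): least fixpoint, start Z0 = {m0, m2, m4, m5, m6, m7, m8, m9}, add states with some successor in Z. Z1 = {m0, m2, m3, m4, m5, m6, m7, m8, m9}; fixed.
Sat(EF (¬valid ∨ ¬done)) = {m0, m2, m3, m4, m5, m6, m7, m8, m9}
|Sat(EF (¬valid ∨ ¬done))| = |{m0, m2, m3, m4, m5, m6, m7, m8, m9}| = 9.

9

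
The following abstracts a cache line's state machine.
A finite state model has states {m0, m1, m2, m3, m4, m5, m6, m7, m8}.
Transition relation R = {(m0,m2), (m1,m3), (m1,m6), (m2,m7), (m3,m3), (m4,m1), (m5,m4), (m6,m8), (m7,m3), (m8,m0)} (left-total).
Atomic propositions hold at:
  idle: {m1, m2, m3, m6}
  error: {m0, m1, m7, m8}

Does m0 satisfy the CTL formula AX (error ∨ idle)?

Sat(error ∨ idle) = {m0, m1, m2, m3, m6, m7, m8}
Sat(AX (error ∨ idle)) = {s : every successor in {m0, m1, m2, m3, m6, m7, m8}} = {m0, m1, m2, m3, m4, m6, m7, m8}
m0 ∈ Sat(AX (error ∨ idle)) = {m0, m1, m2, m3, m4, m6, m7, m8}, so the formula holds at m0.

Yes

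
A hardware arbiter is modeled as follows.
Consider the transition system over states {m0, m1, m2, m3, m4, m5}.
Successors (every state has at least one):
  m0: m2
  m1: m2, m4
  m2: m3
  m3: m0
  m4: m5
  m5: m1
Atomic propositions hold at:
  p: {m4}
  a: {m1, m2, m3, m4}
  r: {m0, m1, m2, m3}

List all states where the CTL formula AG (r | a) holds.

Sat(r | a) = {m0, m1, m2, m3, m4}
AG (r | a): greatest fixpoint, start Z0 = {m0, m1, m2, m3, m4}, keep only states in Sat with every successor in Z. Z1 = {m0, m1, m2, m3}; Z2 = {m0, m2, m3}; fixed.
Sat(AG (r | a)) = {m0, m2, m3}

{m0, m2, m3}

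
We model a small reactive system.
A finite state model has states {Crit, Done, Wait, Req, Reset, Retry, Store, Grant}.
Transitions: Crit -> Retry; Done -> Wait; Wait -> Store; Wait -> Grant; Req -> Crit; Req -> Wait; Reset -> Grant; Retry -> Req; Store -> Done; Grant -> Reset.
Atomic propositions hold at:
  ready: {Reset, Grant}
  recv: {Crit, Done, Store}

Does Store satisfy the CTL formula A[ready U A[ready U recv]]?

Yes

A[ready U recv]: least fixpoint, start Z0 = Sat(recv) = {Crit, Done, Store}, add states in Sat(ready) with every successor in Z. Already a fixed point.
Sat(A[ready U recv]) = {Crit, Done, Store}
A[ready U A[ready U recv]]: least fixpoint, start Z0 = Sat(A[ready U recv]) = {Crit, Done, Store}, add states in Sat(ready) with every successor in Z. Already a fixed point.
Sat(A[ready U A[ready U recv]]) = {Crit, Done, Store}
Store ∈ Sat(A[ready U A[ready U recv]]) = {Crit, Done, Store}, so the formula holds at Store.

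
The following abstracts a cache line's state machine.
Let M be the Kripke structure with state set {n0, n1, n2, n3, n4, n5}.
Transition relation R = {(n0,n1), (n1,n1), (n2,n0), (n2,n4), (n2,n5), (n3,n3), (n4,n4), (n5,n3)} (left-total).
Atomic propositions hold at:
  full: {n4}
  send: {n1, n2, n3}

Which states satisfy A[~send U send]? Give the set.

{n0, n1, n2, n3, n5}

Sat(~send) = {n0, n4, n5}
A[~send U send]: least fixpoint, start Z0 = Sat(send) = {n1, n2, n3}, add states in Sat(~send) with every successor in Z. Z1 = {n0, n1, n2, n3, n5}; fixed.
Sat(A[~send U send]) = {n0, n1, n2, n3, n5}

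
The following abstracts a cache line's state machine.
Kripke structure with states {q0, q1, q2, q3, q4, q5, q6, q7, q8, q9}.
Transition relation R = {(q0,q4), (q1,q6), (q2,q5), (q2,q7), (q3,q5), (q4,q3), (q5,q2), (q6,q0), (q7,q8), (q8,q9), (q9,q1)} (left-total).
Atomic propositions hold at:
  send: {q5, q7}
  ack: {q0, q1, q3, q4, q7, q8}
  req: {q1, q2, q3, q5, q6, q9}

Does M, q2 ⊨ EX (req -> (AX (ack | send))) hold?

Sat(ack | send) = {q0, q1, q3, q4, q5, q7, q8}
Sat(AX (ack | send)) = {s : every successor in {q0, q1, q3, q4, q5, q7, q8}} = {q0, q2, q3, q4, q6, q7, q9}
Sat(req -> (AX (ack | send))) = {q0, q2, q3, q4, q6, q7, q8, q9}
Sat(EX (req -> (AX (ack | send)))) = {s : some successor in {q0, q2, q3, q4, q6, q7, q8, q9}} = {q0, q1, q2, q4, q5, q6, q7, q8}
q2 ∈ Sat(EX (req -> (AX (ack | send)))) = {q0, q1, q2, q4, q5, q6, q7, q8}, so the formula holds at q2.

Yes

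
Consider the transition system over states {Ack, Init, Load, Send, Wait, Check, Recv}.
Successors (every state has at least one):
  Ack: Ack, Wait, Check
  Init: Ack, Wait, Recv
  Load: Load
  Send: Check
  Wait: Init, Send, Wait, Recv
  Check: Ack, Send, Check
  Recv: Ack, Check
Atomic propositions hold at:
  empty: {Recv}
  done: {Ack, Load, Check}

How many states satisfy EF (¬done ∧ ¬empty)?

6

Sat(¬done) = {Init, Send, Wait, Recv}
Sat(¬empty) = {Ack, Init, Load, Send, Wait, Check}
Sat(¬done ∧ ¬empty) = {Init, Send, Wait}
EF (¬done ∧ ¬empty): least fixpoint, start Z0 = {Init, Send, Wait}, add states with some successor in Z. Z1 = {Ack, Init, Send, Wait, Check}; Z2 = {Ack, Init, Send, Wait, Check, Recv}; fixed.
Sat(EF (¬done ∧ ¬empty)) = {Ack, Init, Send, Wait, Check, Recv}
|Sat(EF (¬done ∧ ¬empty))| = |{Ack, Init, Send, Wait, Check, Recv}| = 6.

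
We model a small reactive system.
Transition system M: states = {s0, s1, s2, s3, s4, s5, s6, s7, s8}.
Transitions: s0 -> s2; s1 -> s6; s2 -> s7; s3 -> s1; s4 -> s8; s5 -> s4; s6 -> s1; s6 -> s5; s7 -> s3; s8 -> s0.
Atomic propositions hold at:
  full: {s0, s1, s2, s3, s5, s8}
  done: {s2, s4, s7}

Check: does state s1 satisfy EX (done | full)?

Sat(done | full) = {s0, s1, s2, s3, s4, s5, s7, s8}
Sat(EX (done | full)) = {s : some successor in {s0, s1, s2, s3, s4, s5, s7, s8}} = {s0, s2, s3, s4, s5, s6, s7, s8}
s1 ∉ Sat(EX (done | full)) = {s0, s2, s3, s4, s5, s6, s7, s8}, so the formula does not hold at s1.

No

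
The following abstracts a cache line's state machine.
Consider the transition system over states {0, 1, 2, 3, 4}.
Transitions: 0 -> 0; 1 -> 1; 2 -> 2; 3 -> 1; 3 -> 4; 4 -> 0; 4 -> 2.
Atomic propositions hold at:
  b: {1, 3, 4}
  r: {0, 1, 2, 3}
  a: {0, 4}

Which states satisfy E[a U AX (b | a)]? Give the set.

Sat(b | a) = {0, 1, 3, 4}
Sat(AX (b | a)) = {s : every successor in {0, 1, 3, 4}} = {0, 1, 3}
E[a U AX (b | a)]: least fixpoint, start Z0 = Sat(AX (b | a)) = {0, 1, 3}, add states in Sat(a) with some successor in Z. Z1 = {0, 1, 3, 4}; fixed.
Sat(E[a U AX (b | a)]) = {0, 1, 3, 4}

{0, 1, 3, 4}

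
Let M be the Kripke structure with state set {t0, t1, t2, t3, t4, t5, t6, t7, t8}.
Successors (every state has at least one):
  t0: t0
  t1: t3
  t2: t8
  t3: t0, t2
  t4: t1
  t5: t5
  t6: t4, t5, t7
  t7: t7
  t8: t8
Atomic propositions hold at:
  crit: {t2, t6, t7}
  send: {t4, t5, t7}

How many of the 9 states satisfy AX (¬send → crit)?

3

Sat(¬send) = {t0, t1, t2, t3, t6, t8}
Sat(¬send → crit) = {t2, t4, t5, t6, t7}
Sat(AX (¬send → crit)) = {s : every successor in {t2, t4, t5, t6, t7}} = {t5, t6, t7}
|Sat(AX (¬send → crit))| = |{t5, t6, t7}| = 3.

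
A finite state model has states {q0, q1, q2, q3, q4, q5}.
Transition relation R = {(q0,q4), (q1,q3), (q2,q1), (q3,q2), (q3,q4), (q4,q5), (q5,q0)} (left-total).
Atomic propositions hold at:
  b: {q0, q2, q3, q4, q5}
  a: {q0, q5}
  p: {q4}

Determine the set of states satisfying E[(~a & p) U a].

{q0, q4, q5}

Sat(~a) = {q1, q2, q3, q4}
Sat(~a & p) = {q4}
E[(~a & p) U a]: least fixpoint, start Z0 = Sat(a) = {q0, q5}, add states in Sat(~a & p) with some successor in Z. Z1 = {q0, q4, q5}; fixed.
Sat(E[(~a & p) U a]) = {q0, q4, q5}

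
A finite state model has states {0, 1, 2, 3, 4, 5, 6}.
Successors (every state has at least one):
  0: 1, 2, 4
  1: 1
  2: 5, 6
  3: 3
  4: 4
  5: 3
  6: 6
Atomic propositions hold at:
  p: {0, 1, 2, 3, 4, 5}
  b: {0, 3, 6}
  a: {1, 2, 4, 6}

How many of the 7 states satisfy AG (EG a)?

EG a: greatest fixpoint, start Z0 = {1, 2, 4, 6}, keep only states in Sat with some successor in Z. Already a fixed point.
Sat(EG a) = {1, 2, 4, 6}
AG (EG a): greatest fixpoint, start Z0 = {1, 2, 4, 6}, keep only states in Sat with every successor in Z. Z1 = {1, 4, 6}; fixed.
Sat(AG (EG a)) = {1, 4, 6}
|Sat(AG (EG a))| = |{1, 4, 6}| = 3.

3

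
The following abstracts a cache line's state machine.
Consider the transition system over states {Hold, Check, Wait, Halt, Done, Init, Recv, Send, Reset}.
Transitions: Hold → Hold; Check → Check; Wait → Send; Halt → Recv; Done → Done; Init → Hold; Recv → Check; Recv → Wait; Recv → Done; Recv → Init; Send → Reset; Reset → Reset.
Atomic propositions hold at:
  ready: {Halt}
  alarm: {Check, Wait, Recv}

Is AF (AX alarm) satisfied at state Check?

Yes

Sat(AX alarm) = {s : every successor in {Check, Wait, Recv}} = {Check, Halt}
AF (AX alarm): least fixpoint, start Z0 = {Check, Halt}, add states with every successor in Z. Already a fixed point.
Sat(AF (AX alarm)) = {Check, Halt}
Check ∈ Sat(AF (AX alarm)) = {Check, Halt}, so the formula holds at Check.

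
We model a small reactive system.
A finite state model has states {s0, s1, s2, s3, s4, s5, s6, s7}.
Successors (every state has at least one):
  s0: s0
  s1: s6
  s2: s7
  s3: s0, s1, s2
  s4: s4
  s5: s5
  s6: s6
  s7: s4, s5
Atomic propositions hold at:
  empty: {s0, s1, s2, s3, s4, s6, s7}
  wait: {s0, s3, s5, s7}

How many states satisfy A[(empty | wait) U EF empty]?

Sat(empty | wait) = {s0, s1, s2, s3, s4, s5, s6, s7}
EF empty: least fixpoint, start Z0 = {s0, s1, s2, s3, s4, s6, s7}, add states with some successor in Z. Already a fixed point.
Sat(EF empty) = {s0, s1, s2, s3, s4, s6, s7}
A[(empty | wait) U EF empty]: least fixpoint, start Z0 = Sat(EF empty) = {s0, s1, s2, s3, s4, s6, s7}, add states in Sat(empty | wait) with every successor in Z. Already a fixed point.
Sat(A[(empty | wait) U EF empty]) = {s0, s1, s2, s3, s4, s6, s7}
|Sat(A[(empty | wait) U EF empty])| = |{s0, s1, s2, s3, s4, s6, s7}| = 7.

7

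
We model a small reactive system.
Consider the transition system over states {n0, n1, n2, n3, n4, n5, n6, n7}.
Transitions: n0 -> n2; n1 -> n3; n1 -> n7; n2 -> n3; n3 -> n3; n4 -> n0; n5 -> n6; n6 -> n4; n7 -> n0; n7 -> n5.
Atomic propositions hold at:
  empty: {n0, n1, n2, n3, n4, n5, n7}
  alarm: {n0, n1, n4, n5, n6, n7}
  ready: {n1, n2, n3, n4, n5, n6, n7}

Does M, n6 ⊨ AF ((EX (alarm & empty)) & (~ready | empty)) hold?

Yes

Sat(alarm & empty) = {n0, n1, n4, n5, n7}
Sat(EX (alarm & empty)) = {s : some successor in {n0, n1, n4, n5, n7}} = {n1, n4, n6, n7}
Sat(~ready) = {n0}
Sat(~ready | empty) = {n0, n1, n2, n3, n4, n5, n7}
Sat((EX (alarm & empty)) & (~ready | empty)) = {n1, n4, n7}
AF ((EX (alarm & empty)) & (~ready | empty)): least fixpoint, start Z0 = {n1, n4, n7}, add states with every successor in Z. Z1 = {n1, n4, n6, n7}; Z2 = {n1, n4, n5, n6, n7}; fixed.
Sat(AF ((EX (alarm & empty)) & (~ready | empty))) = {n1, n4, n5, n6, n7}
n6 ∈ Sat(AF ((EX (alarm & empty)) & (~ready | empty))) = {n1, n4, n5, n6, n7}, so the formula holds at n6.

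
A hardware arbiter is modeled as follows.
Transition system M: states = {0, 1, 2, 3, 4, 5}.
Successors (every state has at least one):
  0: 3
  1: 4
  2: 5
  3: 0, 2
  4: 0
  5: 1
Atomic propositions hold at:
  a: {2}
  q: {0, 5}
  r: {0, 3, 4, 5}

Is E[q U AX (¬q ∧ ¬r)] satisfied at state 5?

Sat(¬q) = {1, 2, 3, 4}
Sat(¬r) = {1, 2}
Sat(¬q ∧ ¬r) = {1, 2}
Sat(AX (¬q ∧ ¬r)) = {s : every successor in {1, 2}} = {5}
E[q U AX (¬q ∧ ¬r)]: least fixpoint, start Z0 = Sat(AX (¬q ∧ ¬r)) = {5}, add states in Sat(q) with some successor in Z. Already a fixed point.
Sat(E[q U AX (¬q ∧ ¬r)]) = {5}
5 ∈ Sat(E[q U AX (¬q ∧ ¬r)]) = {5}, so the formula holds at 5.

Yes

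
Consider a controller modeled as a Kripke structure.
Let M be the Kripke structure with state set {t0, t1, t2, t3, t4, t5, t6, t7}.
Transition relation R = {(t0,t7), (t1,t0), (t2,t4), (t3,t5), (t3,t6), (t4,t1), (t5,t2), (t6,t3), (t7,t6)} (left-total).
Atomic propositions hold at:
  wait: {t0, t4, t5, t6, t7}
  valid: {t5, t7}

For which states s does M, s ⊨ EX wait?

Sat(EX wait) = {s : some successor in {t0, t4, t5, t6, t7}} = {t0, t1, t2, t3, t7}

{t0, t1, t2, t3, t7}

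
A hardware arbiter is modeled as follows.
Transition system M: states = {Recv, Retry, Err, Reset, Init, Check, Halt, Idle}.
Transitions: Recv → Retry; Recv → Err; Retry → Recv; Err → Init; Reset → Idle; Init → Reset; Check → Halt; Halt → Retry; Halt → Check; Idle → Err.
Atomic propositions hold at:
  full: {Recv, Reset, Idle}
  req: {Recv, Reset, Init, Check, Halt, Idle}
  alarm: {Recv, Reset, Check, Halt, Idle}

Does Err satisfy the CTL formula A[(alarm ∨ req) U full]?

No

Sat(alarm ∨ req) = {Recv, Reset, Init, Check, Halt, Idle}
A[(alarm ∨ req) U full]: least fixpoint, start Z0 = Sat(full) = {Recv, Reset, Idle}, add states in Sat(alarm ∨ req) with every successor in Z. Z1 = {Recv, Reset, Init, Idle}; fixed.
Sat(A[(alarm ∨ req) U full]) = {Recv, Reset, Init, Idle}
Err ∉ Sat(A[(alarm ∨ req) U full]) = {Recv, Reset, Init, Idle}, so the formula does not hold at Err.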